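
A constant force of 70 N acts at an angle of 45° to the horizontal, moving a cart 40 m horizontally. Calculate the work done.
W = F·d·cosθ = (70)(40)cos(45°) = 1980 J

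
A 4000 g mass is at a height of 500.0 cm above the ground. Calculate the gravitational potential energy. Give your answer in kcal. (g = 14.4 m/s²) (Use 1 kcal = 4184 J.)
Convert to SI: m = 4.0 kg, h = 5.0 m
PE = mgh = (4.0)(14.4)(5.0) = 288.0 J = 0.06883 kcal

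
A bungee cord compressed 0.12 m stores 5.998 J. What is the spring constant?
k = 2·PE/x² = 2·5.998/(0.12)² = 833.1 N/m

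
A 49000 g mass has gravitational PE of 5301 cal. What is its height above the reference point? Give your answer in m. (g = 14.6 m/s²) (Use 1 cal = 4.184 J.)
Convert to SI: m = 49.0 kg, PE = 22179.4 J
h = PE/(mg) = 22179.4/(49.0·14.6) = 31.0 m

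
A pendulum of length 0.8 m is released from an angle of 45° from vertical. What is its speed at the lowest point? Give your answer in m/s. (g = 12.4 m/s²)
h = L(1 − cosθ) = 0.8(1 − cos45°) = 0.234315 m
v = √(2gh) = √(2·12.4·0.234315) = 2.411 m/s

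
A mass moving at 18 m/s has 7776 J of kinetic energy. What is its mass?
m = 2·KE/v² = 2·7776/(18)² = 48.0 kg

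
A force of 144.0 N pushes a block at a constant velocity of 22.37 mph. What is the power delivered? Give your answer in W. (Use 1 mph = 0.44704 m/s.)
Convert to SI: F = 144.0 N, v = 10.0003 m/s
P = Fv = (144.0)(10.0003) = 1440 W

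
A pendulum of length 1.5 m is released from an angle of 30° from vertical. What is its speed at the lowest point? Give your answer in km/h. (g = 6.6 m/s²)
h = L(1 − cosθ) = 1.5(1 − cos30°) = 0.200962 m
v = √(2gh) = √(2·6.6·0.200962) = 1.62871 m/s = 5.863 km/h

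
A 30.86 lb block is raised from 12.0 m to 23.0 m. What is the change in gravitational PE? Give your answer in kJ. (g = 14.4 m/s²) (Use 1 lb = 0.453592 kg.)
Convert to SI: m = 13.9978 kg, Δh = 11.0 m
ΔPE = mgΔh = (13.9978)(14.4)(11.0) = 2217.26 J = 2.217 kJ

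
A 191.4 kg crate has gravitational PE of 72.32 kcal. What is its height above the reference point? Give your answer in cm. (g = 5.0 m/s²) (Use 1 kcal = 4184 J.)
Convert to SI: m = 191.4 kg, PE = 302587 J
h = PE/(mg) = 302587/(191.4·5.0) = 316.183 m = 31620 cm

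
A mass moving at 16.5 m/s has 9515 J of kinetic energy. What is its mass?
m = 2·KE/v² = 2·9515/(16.5)² = 69.9 kg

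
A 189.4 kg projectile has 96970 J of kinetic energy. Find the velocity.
v = √(2·KE/m) = √(2·96970/189.4) = 32.0 m/s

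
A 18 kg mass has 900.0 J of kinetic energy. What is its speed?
v = √(2·KE/m) = √(2·900.0/18) = 10.0 m/s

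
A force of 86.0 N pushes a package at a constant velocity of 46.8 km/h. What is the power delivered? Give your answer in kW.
Convert to SI: F = 86.0 N, v = 13.0 m/s
P = Fv = (86.0)(13.0) = 1118.0 W = 1.118 kW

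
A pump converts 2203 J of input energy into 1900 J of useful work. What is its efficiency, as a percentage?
η = W_out/W_in = 1900/2203 = 86.25%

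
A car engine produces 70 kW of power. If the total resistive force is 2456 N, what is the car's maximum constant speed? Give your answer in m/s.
P = Fv ⇒ v = P/F = 70000 W/2456.0 N = 28.5 m/s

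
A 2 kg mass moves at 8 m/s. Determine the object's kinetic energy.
KE = ½mv² = ½(2)(8)² = 64.0 J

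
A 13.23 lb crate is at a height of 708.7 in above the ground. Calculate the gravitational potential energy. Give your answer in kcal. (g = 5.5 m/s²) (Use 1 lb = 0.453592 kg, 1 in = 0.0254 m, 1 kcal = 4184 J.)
Convert to SI: m = 6.00102 kg, h = 18.001 m
PE = mgh = (6.00102)(5.5)(18.001) = 594.134 J = 0.142 kcal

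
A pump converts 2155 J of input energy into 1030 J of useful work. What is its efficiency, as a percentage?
η = W_out/W_in = 1030/2155 = 47.8%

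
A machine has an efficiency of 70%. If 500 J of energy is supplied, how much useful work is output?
W_out = η·W_in = 0.7·500 = 350.0 J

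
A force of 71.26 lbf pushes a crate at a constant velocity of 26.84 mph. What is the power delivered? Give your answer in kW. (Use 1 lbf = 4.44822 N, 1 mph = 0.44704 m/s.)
Convert to SI: F = 316.98 N, v = 11.9986 m/s
P = Fv = (316.98)(11.9986) = 3803.3 W = 3.803 kW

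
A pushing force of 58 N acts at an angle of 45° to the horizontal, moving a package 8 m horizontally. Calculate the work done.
W = F·d·cosθ = (58)(8)cos(45°) = 328.1 J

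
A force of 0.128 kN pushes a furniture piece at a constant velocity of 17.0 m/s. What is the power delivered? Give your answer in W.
Convert to SI: F = 128.0 N, v = 17.0 m/s
P = Fv = (128.0)(17.0) = 2176 W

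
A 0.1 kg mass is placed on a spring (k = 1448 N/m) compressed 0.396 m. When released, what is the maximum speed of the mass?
½kx² = ½mv² ⇒ v = x√(k/m) = (0.396)√(1448/0.1) = 47.65 m/s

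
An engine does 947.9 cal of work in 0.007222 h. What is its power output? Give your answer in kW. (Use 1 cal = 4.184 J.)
Convert to SI: W = 3966.01 J, t = 25.9992 s
P = W/t = 3966.01/25.9992 = 152.544 W = 0.1525 kW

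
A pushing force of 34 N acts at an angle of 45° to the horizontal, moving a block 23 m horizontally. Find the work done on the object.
W = F·d·cosθ = (34)(23)cos(45°) = 553.0 J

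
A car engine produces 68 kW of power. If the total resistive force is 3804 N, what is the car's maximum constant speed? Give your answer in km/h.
P = Fv ⇒ v = P/F = 68000 W/3804.0 N = 17.8759 m/s = 64.35 km/h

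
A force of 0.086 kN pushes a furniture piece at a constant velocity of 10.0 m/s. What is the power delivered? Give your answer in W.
Convert to SI: F = 86.0 N, v = 10.0 m/s
P = Fv = (86.0)(10.0) = 860.0 W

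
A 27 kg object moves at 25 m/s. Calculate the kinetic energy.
KE = ½mv² = ½(27)(25)² = 8437.5 J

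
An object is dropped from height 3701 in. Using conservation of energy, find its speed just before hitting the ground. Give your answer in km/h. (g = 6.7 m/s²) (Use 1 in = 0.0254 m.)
Convert to SI: h = 94.0054 m
mgh = ½mv² ⇒ v = √(2gh) = √(2·6.7·94.0054) = 35.4919 m/s = 127.8 km/h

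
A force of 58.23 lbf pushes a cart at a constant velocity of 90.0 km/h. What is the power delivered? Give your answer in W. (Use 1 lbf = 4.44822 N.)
Convert to SI: F = 259.02 N, v = 25.0 m/s
P = Fv = (259.02)(25.0) = 6475 W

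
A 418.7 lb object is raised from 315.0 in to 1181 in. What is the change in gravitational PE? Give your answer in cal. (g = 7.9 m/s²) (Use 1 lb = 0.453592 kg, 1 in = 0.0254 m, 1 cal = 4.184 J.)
Convert to SI: m = 189.919 kg, Δh = 21.9964 m
ΔPE = mgΔh = (189.919)(7.9)(21.9964) = 33002.5 J = 7888 cal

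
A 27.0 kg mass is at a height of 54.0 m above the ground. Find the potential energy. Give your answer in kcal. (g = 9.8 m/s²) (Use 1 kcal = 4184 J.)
PE = mgh = (27.0)(9.8)(54.0) = 14288.4 J = 3.415 kcal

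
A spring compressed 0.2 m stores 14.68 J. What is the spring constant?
k = 2·PE/x² = 2·14.68/(0.2)² = 734.0 N/m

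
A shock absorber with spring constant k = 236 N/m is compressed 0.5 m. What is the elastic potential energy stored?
PE = ½kx² = ½(236)(0.5)² = 29.5 J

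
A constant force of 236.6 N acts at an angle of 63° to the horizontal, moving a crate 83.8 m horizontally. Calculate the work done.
W = F·d·cosθ = (236.6)(83.8)cos(63°) = 9001 J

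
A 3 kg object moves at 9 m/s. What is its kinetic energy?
KE = ½mv² = ½(3)(9)² = 121.5 J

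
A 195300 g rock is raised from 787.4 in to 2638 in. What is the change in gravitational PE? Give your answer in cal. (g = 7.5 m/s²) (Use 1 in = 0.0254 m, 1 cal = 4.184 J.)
Convert to SI: m = 195.3 kg, Δh = 47.0052 m
ΔPE = mgΔh = (195.3)(7.5)(47.0052) = 68850.9 J = 16460 cal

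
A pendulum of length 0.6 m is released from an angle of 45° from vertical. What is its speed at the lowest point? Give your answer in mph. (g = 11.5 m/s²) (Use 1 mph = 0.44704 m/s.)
h = L(1 − cosθ) = 0.6(1 − cos45°) = 0.175736 m
v = √(2gh) = √(2·11.5·0.175736) = 2.01045 m/s = 4.497 mph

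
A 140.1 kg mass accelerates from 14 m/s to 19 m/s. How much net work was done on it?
W = ΔKE = ½m(v₂² − v₁²) = ½(140.1)(19² − 14²) = 11558.25 J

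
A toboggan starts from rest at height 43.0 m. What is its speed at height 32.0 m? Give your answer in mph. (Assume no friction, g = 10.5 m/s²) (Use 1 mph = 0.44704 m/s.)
mgh₁ = mgh₂ + ½mv² ⇒ v = √(2g(h₁−h₂)) = √(2·10.5·11.0) = 15.1987 m/s = 34.0 mph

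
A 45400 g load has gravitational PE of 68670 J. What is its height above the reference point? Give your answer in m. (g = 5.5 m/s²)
Convert to SI: m = 45.4 kg, PE = 68670.0 J
h = PE/(mg) = 68670.0/(45.4·5.5) = 275.0 m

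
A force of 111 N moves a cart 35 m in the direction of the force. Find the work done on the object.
W = F·d = (111)(35) = 3885 J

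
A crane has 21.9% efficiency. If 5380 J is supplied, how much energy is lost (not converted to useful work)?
W_lost = W_in(1 − η) = 5380·(1 − 0.219) = 4202 J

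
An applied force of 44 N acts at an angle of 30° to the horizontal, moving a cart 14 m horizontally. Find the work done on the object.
W = F·d·cosθ = (44)(14)cos(30°) = 533.5 J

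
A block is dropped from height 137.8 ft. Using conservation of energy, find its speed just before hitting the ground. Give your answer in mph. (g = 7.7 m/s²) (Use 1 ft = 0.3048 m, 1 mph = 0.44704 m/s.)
Convert to SI: h = 42.0014 m
mgh = ½mv² ⇒ v = √(2gh) = √(2·7.7·42.0014) = 25.4327 m/s = 56.89 mph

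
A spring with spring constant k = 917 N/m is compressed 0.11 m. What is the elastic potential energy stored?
PE = ½kx² = ½(917)(0.11)² = 5.548 J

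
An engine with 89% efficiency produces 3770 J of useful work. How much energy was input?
W_in = W_out/η = 3770/0.89 = 4236 J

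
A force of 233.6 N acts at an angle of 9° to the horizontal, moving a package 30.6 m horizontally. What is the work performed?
W = F·d·cosθ = (233.6)(30.6)cos(9°) = 7060 J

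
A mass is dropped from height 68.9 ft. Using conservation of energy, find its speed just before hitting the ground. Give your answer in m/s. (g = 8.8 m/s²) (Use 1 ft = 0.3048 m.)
Convert to SI: h = 21.0007 m
mgh = ½mv² ⇒ v = √(2gh) = √(2·8.8·21.0007) = 19.23 m/s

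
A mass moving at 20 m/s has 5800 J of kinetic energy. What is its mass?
m = 2·KE/v² = 2·5800/(20)² = 29.0 kg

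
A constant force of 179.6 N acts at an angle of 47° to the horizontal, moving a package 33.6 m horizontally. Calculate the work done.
W = F·d·cosθ = (179.6)(33.6)cos(47°) = 4116 J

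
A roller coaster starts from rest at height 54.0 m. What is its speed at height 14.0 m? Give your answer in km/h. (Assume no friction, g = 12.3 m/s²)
mgh₁ = mgh₂ + ½mv² ⇒ v = √(2g(h₁−h₂)) = √(2·12.3·40.0) = 31.3688 m/s = 112.9 km/h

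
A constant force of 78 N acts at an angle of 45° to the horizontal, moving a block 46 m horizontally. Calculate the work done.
W = F·d·cosθ = (78)(46)cos(45°) = 2537 J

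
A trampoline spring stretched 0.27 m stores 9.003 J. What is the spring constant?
k = 2·PE/x² = 2·9.003/(0.27)² = 247.0 N/m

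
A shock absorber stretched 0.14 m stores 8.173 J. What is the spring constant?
k = 2·PE/x² = 2·8.173/(0.14)² = 834.0 N/m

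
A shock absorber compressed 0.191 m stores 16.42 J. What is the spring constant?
k = 2·PE/x² = 2·16.42/(0.191)² = 900.2 N/m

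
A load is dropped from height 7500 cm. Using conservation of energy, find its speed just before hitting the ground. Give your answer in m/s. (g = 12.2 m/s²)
Convert to SI: h = 75.0 m
mgh = ½mv² ⇒ v = √(2gh) = √(2·12.2·75.0) = 42.78 m/s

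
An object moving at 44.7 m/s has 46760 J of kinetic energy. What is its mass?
m = 2·KE/v² = 2·46760/(44.7)² = 46.8 kg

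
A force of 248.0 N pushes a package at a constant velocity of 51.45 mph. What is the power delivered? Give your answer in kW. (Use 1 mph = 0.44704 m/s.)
Convert to SI: F = 248.0 N, v = 23.0002 m/s
P = Fv = (248.0)(23.0002) = 5704.05 W = 5.704 kW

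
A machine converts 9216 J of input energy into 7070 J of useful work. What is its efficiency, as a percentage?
η = W_out/W_in = 7070/9216 = 76.71%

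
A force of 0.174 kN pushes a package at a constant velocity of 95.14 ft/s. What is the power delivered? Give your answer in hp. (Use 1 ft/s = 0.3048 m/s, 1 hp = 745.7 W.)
Convert to SI: F = 174.0 N, v = 28.9987 m/s
P = Fv = (174.0)(28.9987) = 5045.77 W = 6.766 hp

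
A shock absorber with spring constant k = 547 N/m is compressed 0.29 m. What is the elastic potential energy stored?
PE = ½kx² = ½(547)(0.29)² = 23.0 J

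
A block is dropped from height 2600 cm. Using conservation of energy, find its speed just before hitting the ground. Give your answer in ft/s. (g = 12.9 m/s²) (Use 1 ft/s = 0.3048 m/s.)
Convert to SI: h = 26.0 m
mgh = ½mv² ⇒ v = √(2gh) = √(2·12.9·26.0) = 25.8998 m/s = 84.97 ft/s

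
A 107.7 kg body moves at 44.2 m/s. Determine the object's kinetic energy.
KE = ½mv² = ½(107.7)(44.2)² = 105200 J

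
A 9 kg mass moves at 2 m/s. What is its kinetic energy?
KE = ½mv² = ½(9)(2)² = 18.0 J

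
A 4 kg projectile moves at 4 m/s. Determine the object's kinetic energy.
KE = ½mv² = ½(4)(4)² = 32.0 J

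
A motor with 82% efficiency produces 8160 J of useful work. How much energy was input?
W_in = W_out/η = 8160/0.82 = 9951 J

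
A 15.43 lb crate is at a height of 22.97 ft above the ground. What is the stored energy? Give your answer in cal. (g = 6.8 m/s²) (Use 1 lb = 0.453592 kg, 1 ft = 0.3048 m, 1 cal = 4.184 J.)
Convert to SI: m = 6.99892 kg, h = 7.00126 m
PE = mgh = (6.99892)(6.8)(7.00126) = 333.209 J = 79.64 cal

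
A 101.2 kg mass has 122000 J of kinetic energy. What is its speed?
v = √(2·KE/m) = √(2·122000/101.2) = 49.1 m/s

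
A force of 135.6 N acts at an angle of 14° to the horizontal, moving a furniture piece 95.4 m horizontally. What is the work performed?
W = F·d·cosθ = (135.6)(95.4)cos(14°) = 12550 J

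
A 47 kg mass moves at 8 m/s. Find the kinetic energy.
KE = ½mv² = ½(47)(8)² = 1504.0 J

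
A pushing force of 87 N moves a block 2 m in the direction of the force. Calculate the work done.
W = F·d = (87)(2) = 174.0 J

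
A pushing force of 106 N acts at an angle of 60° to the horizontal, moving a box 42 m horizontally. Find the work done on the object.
W = F·d·cosθ = (106)(42)cos(60°) = 2226 J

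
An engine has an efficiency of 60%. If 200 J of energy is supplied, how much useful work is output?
W_out = η·W_in = 0.6·200 = 120.0 J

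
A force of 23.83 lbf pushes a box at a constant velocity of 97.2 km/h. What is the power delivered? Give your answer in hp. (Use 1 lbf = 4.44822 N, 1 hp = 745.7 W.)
Convert to SI: F = 106.001 N, v = 27.0 m/s
P = Fv = (106.001)(27.0) = 2862.03 W = 3.838 hp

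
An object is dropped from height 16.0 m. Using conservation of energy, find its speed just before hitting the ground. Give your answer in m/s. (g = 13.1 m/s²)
mgh = ½mv² ⇒ v = √(2gh) = √(2·13.1·16.0) = 20.47 m/s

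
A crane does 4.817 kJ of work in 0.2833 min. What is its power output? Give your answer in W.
Convert to SI: W = 4817.0 J, t = 16.998 s
P = W/t = 4817.0/16.998 = 283.4 W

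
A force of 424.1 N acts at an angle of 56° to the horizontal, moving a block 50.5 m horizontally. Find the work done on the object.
W = F·d·cosθ = (424.1)(50.5)cos(56°) = 11980 J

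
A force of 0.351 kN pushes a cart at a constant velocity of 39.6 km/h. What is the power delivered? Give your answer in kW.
Convert to SI: F = 351.0 N, v = 11.0 m/s
P = Fv = (351.0)(11.0) = 3861.0 W = 3.861 kW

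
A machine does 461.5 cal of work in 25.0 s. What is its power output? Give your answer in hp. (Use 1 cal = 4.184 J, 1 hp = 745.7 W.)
Convert to SI: W = 1930.92 J, t = 25.0 s
P = W/t = 1930.92/25.0 = 77.2366 W = 0.1036 hp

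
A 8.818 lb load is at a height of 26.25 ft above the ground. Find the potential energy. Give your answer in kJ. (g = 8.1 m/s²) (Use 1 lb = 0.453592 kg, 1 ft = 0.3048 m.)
Convert to SI: m = 3.99977 kg, h = 8.001 m
PE = mgh = (3.99977)(8.1)(8.001) = 259.218 J = 0.2592 kJ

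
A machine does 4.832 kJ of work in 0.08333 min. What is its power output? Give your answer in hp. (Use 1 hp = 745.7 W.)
Convert to SI: W = 4832.0 J, t = 4.9998 s
P = W/t = 4832.0/4.9998 = 966.439 W = 1.296 hp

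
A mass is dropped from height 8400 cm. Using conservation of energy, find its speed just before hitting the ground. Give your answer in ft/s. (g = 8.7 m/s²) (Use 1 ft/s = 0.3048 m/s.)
Convert to SI: h = 84.0 m
mgh = ½mv² ⇒ v = √(2gh) = √(2·8.7·84.0) = 38.2309 m/s = 125.4 ft/s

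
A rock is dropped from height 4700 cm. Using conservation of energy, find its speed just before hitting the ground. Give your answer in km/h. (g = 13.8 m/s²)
Convert to SI: h = 47.0 m
mgh = ½mv² ⇒ v = √(2gh) = √(2·13.8·47.0) = 36.0167 m/s = 129.7 km/h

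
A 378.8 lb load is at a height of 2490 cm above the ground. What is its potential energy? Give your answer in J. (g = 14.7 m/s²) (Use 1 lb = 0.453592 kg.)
Convert to SI: m = 171.821 kg, h = 24.9 m
PE = mgh = (171.821)(14.7)(24.9) = 62890 J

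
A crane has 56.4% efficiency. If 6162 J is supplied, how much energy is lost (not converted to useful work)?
W_lost = W_in(1 − η) = 6162·(1 − 0.564) = 2687 J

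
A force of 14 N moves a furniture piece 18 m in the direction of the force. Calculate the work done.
W = F·d = (14)(18) = 252.0 J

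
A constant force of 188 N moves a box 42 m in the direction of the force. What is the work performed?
W = F·d = (188)(42) = 7896 J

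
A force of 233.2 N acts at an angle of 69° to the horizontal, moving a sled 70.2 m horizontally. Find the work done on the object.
W = F·d·cosθ = (233.2)(70.2)cos(69°) = 5867 J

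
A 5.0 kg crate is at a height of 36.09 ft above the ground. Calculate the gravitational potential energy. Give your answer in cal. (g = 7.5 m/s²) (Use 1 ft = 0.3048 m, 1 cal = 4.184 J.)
Convert to SI: m = 5.0 kg, h = 11.0002 m
PE = mgh = (5.0)(7.5)(11.0002) = 412.509 J = 98.59 cal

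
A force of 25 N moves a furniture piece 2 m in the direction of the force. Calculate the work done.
W = F·d = (25)(2) = 50.0 J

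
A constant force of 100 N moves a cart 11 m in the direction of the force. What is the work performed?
W = F·d = (100)(11) = 1100 J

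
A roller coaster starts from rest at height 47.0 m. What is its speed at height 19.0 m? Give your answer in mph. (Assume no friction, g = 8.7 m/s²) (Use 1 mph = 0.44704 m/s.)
mgh₁ = mgh₂ + ½mv² ⇒ v = √(2g(h₁−h₂)) = √(2·8.7·28.0) = 22.0726 m/s = 49.38 mph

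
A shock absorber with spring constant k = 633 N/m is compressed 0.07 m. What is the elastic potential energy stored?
PE = ½kx² = ½(633)(0.07)² = 1.551 J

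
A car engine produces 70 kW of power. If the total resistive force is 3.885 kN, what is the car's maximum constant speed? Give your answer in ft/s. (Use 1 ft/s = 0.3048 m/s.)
Convert to SI: F = 3885.0 N
P = Fv ⇒ v = P/F = 70000 W/3885.0 N = 18.018 m/s = 59.11 ft/s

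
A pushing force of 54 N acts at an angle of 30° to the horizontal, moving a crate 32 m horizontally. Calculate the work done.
W = F·d·cosθ = (54)(32)cos(30°) = 1496 J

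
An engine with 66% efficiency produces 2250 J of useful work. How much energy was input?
W_in = W_out/η = 2250/0.66 = 3409 J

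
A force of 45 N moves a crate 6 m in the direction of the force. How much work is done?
W = F·d = (45)(6) = 270.0 J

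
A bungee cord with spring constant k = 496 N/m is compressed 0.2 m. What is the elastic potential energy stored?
PE = ½kx² = ½(496)(0.2)² = 9.92 J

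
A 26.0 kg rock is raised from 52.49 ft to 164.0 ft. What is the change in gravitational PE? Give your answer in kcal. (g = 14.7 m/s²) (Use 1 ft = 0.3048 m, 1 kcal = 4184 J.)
Convert to SI: m = 26.0 kg, Δh = 33.9882 m
ΔPE = mgΔh = (26.0)(14.7)(33.9882) = 12990.3 J = 3.105 kcal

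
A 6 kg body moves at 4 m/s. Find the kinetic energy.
KE = ½mv² = ½(6)(4)² = 48.0 J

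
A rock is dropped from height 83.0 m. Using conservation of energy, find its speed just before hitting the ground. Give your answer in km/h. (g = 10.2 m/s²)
mgh = ½mv² ⇒ v = √(2gh) = √(2·10.2·83.0) = 41.1485 m/s = 148.1 km/h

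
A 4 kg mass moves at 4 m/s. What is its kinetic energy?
KE = ½mv² = ½(4)(4)² = 32.0 J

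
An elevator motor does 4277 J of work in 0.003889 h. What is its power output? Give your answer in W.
Convert to SI: W = 4277.0 J, t = 14.0004 s
P = W/t = 4277.0/14.0004 = 305.5 W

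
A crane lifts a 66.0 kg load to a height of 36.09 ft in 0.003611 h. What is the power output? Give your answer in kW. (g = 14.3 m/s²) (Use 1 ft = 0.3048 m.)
Convert to SI: m = 66.0 kg, h = 11.0002 m, t = 12.9996 s
P = mgh/t = (66.0)(14.3)(11.0002)/12.9996 = 798.641 W = 0.7986 kW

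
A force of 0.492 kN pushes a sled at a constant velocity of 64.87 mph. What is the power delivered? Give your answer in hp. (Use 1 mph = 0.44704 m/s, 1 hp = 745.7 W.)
Convert to SI: F = 492.0 N, v = 28.9995 m/s
P = Fv = (492.0)(28.9995) = 14267.7 W = 19.13 hp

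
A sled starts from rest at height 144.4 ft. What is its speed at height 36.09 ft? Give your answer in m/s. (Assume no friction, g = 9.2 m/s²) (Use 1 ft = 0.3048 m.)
Convert to SI: h₁−h₂ = 33.0129 m
mgh₁ = mgh₂ + ½mv² ⇒ v = √(2g(h₁−h₂)) = √(2·9.2·33.0129) = 24.65 m/s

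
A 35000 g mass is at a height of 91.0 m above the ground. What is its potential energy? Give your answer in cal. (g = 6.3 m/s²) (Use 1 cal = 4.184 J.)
Convert to SI: m = 35.0 kg, h = 91.0 m
PE = mgh = (35.0)(6.3)(91.0) = 20065.5 J = 4796 cal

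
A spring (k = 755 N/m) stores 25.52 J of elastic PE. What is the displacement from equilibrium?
x = √(2·PE/k) = √(2·25.52/755) = 0.26 m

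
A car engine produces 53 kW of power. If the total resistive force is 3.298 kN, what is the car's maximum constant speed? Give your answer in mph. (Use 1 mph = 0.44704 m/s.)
Convert to SI: F = 3298.0 N
P = Fv ⇒ v = P/F = 53000 W/3298.0 N = 16.0703 m/s = 35.95 mph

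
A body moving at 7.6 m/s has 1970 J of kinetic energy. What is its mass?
m = 2·KE/v² = 2·1970/(7.6)² = 68.21 kg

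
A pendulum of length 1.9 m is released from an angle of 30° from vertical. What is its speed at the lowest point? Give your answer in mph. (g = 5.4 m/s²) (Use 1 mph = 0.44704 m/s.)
h = L(1 − cosθ) = 1.9(1 − cos30°) = 0.254552 m
v = √(2gh) = √(2·5.4·0.254552) = 1.65806 m/s = 3.709 mph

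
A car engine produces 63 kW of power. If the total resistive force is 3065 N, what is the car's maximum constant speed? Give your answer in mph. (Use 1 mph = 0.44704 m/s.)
P = Fv ⇒ v = P/F = 63000 W/3065.0 N = 20.5546 m/s = 45.98 mph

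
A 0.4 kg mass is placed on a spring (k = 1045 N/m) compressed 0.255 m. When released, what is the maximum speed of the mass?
½kx² = ½mv² ⇒ v = x√(k/m) = (0.255)√(1045/0.4) = 13.03 m/s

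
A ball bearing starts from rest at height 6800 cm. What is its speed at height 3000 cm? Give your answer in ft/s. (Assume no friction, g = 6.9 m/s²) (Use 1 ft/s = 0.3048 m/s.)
Convert to SI: h₁−h₂ = 38.0 m
mgh₁ = mgh₂ + ½mv² ⇒ v = √(2g(h₁−h₂)) = √(2·6.9·38.0) = 22.8998 m/s = 75.13 ft/s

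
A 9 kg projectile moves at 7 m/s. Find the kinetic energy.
KE = ½mv² = ½(9)(7)² = 220.5 J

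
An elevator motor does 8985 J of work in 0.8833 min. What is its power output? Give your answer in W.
Convert to SI: W = 8985.0 J, t = 52.998 s
P = W/t = 8985.0/52.998 = 169.5 W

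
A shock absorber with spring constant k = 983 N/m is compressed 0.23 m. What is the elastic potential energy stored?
PE = ½kx² = ½(983)(0.23)² = 26.0 J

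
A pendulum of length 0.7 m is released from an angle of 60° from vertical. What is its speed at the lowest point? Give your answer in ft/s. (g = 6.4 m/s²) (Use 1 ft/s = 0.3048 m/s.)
h = L(1 − cosθ) = 0.7(1 − cos60°) = 0.35 m
v = √(2gh) = √(2·6.4·0.35) = 2.1166 m/s = 6.944 ft/s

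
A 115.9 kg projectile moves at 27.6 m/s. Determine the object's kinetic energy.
KE = ½mv² = ½(115.9)(27.6)² = 44140 J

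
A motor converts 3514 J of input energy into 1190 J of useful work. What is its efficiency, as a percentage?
η = W_out/W_in = 1190/3514 = 33.86%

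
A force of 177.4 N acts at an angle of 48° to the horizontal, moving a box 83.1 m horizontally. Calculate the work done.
W = F·d·cosθ = (177.4)(83.1)cos(48°) = 9864 J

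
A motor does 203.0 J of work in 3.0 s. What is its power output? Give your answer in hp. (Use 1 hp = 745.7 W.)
P = W/t = 203.0/3.0 = 67.6667 W = 0.09074 hp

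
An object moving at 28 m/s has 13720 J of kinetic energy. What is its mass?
m = 2·KE/v² = 2·13720/(28)² = 35.0 kg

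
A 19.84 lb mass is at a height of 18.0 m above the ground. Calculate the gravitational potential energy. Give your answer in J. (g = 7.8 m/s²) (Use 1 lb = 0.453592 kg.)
Convert to SI: m = 8.99927 kg, h = 18.0 m
PE = mgh = (8.99927)(7.8)(18.0) = 1263 J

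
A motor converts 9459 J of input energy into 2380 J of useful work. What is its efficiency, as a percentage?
η = W_out/W_in = 2380/9459 = 25.16%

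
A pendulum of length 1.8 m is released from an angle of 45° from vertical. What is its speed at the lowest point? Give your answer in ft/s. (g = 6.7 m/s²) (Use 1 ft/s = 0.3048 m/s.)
h = L(1 − cosθ) = 1.8(1 − cos45°) = 0.527208 m
v = √(2gh) = √(2·6.7·0.527208) = 2.65793 m/s = 8.72 ft/s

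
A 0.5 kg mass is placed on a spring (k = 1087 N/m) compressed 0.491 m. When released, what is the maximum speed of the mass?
½kx² = ½mv² ⇒ v = x√(k/m) = (0.491)√(1087/0.5) = 22.89 m/s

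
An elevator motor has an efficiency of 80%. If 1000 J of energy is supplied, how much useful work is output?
W_out = η·W_in = 0.8·1000 = 800.0 J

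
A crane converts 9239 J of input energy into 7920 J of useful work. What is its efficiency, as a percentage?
η = W_out/W_in = 7920/9239 = 85.72%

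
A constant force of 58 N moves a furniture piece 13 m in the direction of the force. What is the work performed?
W = F·d = (58)(13) = 754.0 J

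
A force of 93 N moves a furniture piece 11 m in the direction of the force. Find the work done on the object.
W = F·d = (93)(11) = 1023 J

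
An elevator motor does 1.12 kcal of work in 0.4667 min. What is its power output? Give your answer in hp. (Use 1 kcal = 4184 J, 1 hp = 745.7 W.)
Convert to SI: W = 4686.08 J, t = 28.002 s
P = W/t = 4686.08/28.002 = 167.348 W = 0.2244 hp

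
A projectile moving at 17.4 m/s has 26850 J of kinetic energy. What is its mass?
m = 2·KE/v² = 2·26850/(17.4)² = 177.4 kg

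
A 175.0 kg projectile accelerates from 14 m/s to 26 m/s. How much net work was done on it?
W = ΔKE = ½m(v₂² − v₁²) = ½(175.0)(26² − 14²) = 42000.0 J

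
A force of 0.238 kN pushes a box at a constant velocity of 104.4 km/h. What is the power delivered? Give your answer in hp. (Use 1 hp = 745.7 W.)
Convert to SI: F = 238.0 N, v = 29.0 m/s
P = Fv = (238.0)(29.0) = 6902.0 W = 9.256 hp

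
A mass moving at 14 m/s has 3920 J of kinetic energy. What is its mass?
m = 2·KE/v² = 2·3920/(14)² = 40.0 kg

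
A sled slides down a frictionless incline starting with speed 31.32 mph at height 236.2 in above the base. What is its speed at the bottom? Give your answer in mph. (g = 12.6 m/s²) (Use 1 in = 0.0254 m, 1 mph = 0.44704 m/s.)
Convert to SI: v₀ = 14.0013 m/s, h = 5.99948 m
½mv₀² + mgh = ½mv² ⇒ v = √(v₀² + 2gh) = √(14.0013² + 2·12.6·5.99948) = 18.6339 m/s = 41.68 mph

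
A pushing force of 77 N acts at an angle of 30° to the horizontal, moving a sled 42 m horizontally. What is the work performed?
W = F·d·cosθ = (77)(42)cos(30°) = 2801 J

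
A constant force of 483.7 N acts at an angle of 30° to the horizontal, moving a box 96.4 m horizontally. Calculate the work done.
W = F·d·cosθ = (483.7)(96.4)cos(30°) = 40380 J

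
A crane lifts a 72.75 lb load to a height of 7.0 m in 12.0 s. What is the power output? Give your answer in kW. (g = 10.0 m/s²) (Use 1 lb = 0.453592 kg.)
Convert to SI: m = 32.9988 kg, h = 7.0 m, t = 12.0 s
P = mgh/t = (32.9988)(10.0)(7.0)/12.0 = 192.493 W = 0.1925 kW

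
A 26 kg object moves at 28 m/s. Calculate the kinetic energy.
KE = ½mv² = ½(26)(28)² = 10192.0 J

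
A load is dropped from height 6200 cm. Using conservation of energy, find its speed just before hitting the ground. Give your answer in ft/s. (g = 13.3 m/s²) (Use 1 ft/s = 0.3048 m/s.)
Convert to SI: h = 62.0 m
mgh = ½mv² ⇒ v = √(2gh) = √(2·13.3·62.0) = 40.6103 m/s = 133.2 ft/s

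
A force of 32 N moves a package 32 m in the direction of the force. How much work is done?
W = F·d = (32)(32) = 1024 J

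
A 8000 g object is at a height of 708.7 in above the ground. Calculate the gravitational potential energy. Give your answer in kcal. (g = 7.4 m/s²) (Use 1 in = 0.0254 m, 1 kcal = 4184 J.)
Convert to SI: m = 8.0 kg, h = 18.001 m
PE = mgh = (8.0)(7.4)(18.001) = 1065.66 J = 0.2547 kcal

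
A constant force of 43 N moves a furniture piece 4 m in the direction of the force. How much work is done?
W = F·d = (43)(4) = 172.0 J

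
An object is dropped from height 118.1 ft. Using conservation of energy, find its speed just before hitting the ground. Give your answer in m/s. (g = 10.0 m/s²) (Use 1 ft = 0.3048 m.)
Convert to SI: h = 35.9969 m
mgh = ½mv² ⇒ v = √(2gh) = √(2·10.0·35.9969) = 26.83 m/s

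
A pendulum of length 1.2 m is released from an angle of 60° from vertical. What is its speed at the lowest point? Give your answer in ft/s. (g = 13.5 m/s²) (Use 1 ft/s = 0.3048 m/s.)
h = L(1 − cosθ) = 1.2(1 − cos60°) = 0.6 m
v = √(2gh) = √(2·13.5·0.6) = 4.02492 m/s = 13.21 ft/s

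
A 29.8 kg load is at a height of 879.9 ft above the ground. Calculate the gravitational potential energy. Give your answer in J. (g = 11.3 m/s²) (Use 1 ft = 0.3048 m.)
Convert to SI: m = 29.8 kg, h = 268.194 m
PE = mgh = (29.8)(11.3)(268.194) = 90310 J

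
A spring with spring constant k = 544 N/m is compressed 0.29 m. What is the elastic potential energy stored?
PE = ½kx² = ½(544)(0.29)² = 22.88 J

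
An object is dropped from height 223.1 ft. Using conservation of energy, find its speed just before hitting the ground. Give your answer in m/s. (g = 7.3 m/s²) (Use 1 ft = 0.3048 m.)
Convert to SI: h = 68.0009 m
mgh = ½mv² ⇒ v = √(2gh) = √(2·7.3·68.0009) = 31.51 m/s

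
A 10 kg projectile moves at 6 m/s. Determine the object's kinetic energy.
KE = ½mv² = ½(10)(6)² = 180.0 J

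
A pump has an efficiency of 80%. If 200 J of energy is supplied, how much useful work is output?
W_out = η·W_in = 0.8·200 = 160.0 J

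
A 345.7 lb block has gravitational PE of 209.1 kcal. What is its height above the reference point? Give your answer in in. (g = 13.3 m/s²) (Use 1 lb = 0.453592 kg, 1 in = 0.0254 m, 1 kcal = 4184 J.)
Convert to SI: m = 156.807 kg, PE = 874874 J
h = PE/(mg) = 874874/(156.807·13.3) = 419.497 m = 16520 in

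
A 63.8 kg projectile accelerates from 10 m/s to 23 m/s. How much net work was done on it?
W = ΔKE = ½m(v₂² − v₁²) = ½(63.8)(23² − 10²) = 13685.1 J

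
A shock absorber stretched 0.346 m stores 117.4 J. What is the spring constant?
k = 2·PE/x² = 2·117.4/(0.346)² = 1961 N/m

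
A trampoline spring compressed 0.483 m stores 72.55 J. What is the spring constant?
k = 2·PE/x² = 2·72.55/(0.483)² = 622.0 N/m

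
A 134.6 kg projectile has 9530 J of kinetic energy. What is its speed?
v = √(2·KE/m) = √(2·9530/134.6) = 11.9 m/s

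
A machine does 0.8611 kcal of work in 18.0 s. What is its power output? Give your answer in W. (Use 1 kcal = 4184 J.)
Convert to SI: W = 3602.84 J, t = 18.0 s
P = W/t = 3602.84/18.0 = 200.2 W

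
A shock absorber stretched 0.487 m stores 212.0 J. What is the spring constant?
k = 2·PE/x² = 2·212.0/(0.487)² = 1788 N/m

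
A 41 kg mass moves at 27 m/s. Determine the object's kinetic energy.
KE = ½mv² = ½(41)(27)² = 14944.5 J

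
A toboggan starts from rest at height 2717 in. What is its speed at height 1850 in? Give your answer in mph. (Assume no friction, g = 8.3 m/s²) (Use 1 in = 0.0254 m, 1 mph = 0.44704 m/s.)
Convert to SI: h₁−h₂ = 22.0218 m
mgh₁ = mgh₂ + ½mv² ⇒ v = √(2g(h₁−h₂)) = √(2·8.3·22.0218) = 19.1197 m/s = 42.77 mph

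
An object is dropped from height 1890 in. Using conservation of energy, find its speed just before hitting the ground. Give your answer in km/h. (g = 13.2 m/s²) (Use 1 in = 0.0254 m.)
Convert to SI: h = 48.006 m
mgh = ½mv² ⇒ v = √(2gh) = √(2·13.2·48.006) = 35.6 m/s = 128.2 km/h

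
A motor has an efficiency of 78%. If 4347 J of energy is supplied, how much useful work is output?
W_out = η·W_in = 0.78·4347 = 3390.66 J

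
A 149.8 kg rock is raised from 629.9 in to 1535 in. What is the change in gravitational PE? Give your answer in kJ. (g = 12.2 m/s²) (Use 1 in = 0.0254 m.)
Convert to SI: m = 149.8 kg, Δh = 22.9895 m
ΔPE = mgΔh = (149.8)(12.2)(22.9895) = 42014.8 J = 42.01 kJ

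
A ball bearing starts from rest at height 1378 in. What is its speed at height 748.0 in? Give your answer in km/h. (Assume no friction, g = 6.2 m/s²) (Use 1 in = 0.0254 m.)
Convert to SI: h₁−h₂ = 16.002 m
mgh₁ = mgh₂ + ½mv² ⇒ v = √(2g(h₁−h₂)) = √(2·6.2·16.002) = 14.0863 m/s = 50.71 km/h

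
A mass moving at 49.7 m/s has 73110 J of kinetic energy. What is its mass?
m = 2·KE/v² = 2·73110/(49.7)² = 59.2 kg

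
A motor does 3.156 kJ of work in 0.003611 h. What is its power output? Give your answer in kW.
Convert to SI: W = 3156.0 J, t = 12.9996 s
P = W/t = 3156.0/12.9996 = 242.777 W = 0.2428 kW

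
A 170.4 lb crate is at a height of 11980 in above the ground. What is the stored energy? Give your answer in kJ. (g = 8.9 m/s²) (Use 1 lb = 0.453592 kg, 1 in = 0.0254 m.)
Convert to SI: m = 77.2921 kg, h = 304.292 m
PE = mgh = (77.2921)(8.9)(304.292) = 209322 J = 209.3 kJ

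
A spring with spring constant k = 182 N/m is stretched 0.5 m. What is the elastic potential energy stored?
PE = ½kx² = ½(182)(0.5)² = 22.75 J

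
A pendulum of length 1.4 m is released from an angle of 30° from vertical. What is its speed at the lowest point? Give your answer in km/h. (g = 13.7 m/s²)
h = L(1 − cosθ) = 1.4(1 − cos30°) = 0.187564 m
v = √(2gh) = √(2·13.7·0.187564) = 2.26699 m/s = 8.161 km/h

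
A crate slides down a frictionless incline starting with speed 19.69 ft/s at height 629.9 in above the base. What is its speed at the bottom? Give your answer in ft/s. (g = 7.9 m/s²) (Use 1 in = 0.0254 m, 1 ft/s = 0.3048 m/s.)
Convert to SI: v₀ = 6.00151 m/s, h = 15.9995 m
½mv₀² + mgh = ½mv² ⇒ v = √(v₀² + 2gh) = √(6.00151² + 2·7.9·15.9995) = 16.9944 m/s = 55.76 ft/s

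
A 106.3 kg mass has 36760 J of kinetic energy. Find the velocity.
v = √(2·KE/m) = √(2·36760/106.3) = 26.3 m/s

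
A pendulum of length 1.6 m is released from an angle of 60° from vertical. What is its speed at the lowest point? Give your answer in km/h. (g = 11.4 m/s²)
h = L(1 − cosθ) = 1.6(1 − cos60°) = 0.8 m
v = √(2gh) = √(2·11.4·0.8) = 4.27083 m/s = 15.37 km/h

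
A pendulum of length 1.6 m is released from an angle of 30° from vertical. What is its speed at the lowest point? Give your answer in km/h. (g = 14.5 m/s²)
h = L(1 − cosθ) = 1.6(1 − cos30°) = 0.214359 m
v = √(2gh) = √(2·14.5·0.214359) = 2.49328 m/s = 8.976 km/h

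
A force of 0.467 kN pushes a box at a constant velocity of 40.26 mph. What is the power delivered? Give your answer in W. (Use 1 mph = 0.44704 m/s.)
Convert to SI: F = 467.0 N, v = 17.9978 m/s
P = Fv = (467.0)(17.9978) = 8405 W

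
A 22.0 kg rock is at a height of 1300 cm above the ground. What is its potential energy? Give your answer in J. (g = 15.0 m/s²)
Convert to SI: m = 22.0 kg, h = 13.0 m
PE = mgh = (22.0)(15.0)(13.0) = 4290 J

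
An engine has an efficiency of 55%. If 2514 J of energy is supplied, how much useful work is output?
W_out = η·W_in = 0.55·2514 = 1382.7 J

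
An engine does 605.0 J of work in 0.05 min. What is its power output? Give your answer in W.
Convert to SI: W = 605.0 J, t = 3.0 s
P = W/t = 605.0/3.0 = 201.7 W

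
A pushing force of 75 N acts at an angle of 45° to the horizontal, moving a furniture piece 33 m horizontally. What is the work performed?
W = F·d·cosθ = (75)(33)cos(45°) = 1750 J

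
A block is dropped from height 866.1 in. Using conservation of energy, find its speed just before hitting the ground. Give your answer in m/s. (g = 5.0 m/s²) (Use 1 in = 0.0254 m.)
Convert to SI: h = 21.9989 m
mgh = ½mv² ⇒ v = √(2gh) = √(2·5.0·21.9989) = 14.83 m/s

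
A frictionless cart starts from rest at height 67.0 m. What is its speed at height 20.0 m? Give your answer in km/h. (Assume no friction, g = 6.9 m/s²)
mgh₁ = mgh₂ + ½mv² ⇒ v = √(2g(h₁−h₂)) = √(2·6.9·47.0) = 25.4676 m/s = 91.68 km/h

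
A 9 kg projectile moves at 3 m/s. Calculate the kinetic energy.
KE = ½mv² = ½(9)(3)² = 40.5 J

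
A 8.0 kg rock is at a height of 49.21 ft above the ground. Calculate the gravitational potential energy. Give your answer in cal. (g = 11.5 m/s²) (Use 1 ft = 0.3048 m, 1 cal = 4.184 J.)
Convert to SI: m = 8.0 kg, h = 14.9992 m
PE = mgh = (8.0)(11.5)(14.9992) = 1379.93 J = 329.8 cal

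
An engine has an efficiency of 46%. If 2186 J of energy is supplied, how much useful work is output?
W_out = η·W_in = 0.46·2186 = 1005.56 J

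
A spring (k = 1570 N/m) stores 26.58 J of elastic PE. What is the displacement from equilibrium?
x = √(2·PE/k) = √(2·26.58/1570) = 0.184 m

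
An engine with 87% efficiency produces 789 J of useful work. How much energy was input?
W_in = W_out/η = 789/0.87 = 906.9 J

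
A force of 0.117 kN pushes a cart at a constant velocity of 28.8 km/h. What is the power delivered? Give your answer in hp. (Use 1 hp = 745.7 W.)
Convert to SI: F = 117.0 N, v = 8.0 m/s
P = Fv = (117.0)(8.0) = 936.0 W = 1.255 hp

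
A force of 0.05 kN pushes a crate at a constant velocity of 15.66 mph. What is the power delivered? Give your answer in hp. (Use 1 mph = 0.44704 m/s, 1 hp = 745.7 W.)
Convert to SI: F = 50.0 N, v = 7.00065 m/s
P = Fv = (50.0)(7.00065) = 350.032 W = 0.4694 hp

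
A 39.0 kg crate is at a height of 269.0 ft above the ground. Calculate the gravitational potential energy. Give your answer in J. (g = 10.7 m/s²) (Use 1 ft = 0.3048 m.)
Convert to SI: m = 39.0 kg, h = 81.9912 m
PE = mgh = (39.0)(10.7)(81.9912) = 34210 J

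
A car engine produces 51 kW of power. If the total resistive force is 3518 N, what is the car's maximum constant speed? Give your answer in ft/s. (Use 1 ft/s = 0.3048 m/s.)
P = Fv ⇒ v = P/F = 51000 W/3518.0 N = 14.4969 m/s = 47.56 ft/s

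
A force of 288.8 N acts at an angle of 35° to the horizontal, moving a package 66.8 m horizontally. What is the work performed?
W = F·d·cosθ = (288.8)(66.8)cos(35°) = 15800 J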